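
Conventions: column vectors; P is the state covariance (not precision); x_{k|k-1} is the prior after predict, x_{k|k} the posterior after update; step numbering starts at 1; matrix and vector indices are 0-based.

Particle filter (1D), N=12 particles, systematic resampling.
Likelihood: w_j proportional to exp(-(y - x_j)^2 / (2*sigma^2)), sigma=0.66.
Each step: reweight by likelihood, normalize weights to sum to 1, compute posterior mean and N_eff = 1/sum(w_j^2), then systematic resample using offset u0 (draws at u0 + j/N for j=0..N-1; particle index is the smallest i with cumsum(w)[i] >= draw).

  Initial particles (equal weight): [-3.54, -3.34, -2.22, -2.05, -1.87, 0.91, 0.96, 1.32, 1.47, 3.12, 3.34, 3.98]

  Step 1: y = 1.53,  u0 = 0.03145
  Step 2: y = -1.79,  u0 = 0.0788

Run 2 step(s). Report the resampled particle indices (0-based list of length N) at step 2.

resampled_idx = [0, 0, 1, 1, 1, 2, 2, 3, 3, 4, 4, 11]

step 1: w=[0.0000, 0.0000, 0.0000, 0.0000, 0.0000, 0.1916, 0.2051, 0.2831, 0.2966, 0.0164, 0.0069, 0.0003]  mean=1.2564  Neff=4.0450  idx=[5, 5, 6, 6, 6, 7, 7, 7, 8, 8, 8, 8]
step 2: w=[0.2234, 0.2234, 0.1634, 0.1634, 0.1634, 0.0145, 0.0145, 0.0145, 0.0048, 0.0048, 0.0048, 0.0048]  mean=0.9632  Neff=5.5348  idx=[0, 0, 1, 1, 1, 2, 2, 3, 3, 4, 4, 11]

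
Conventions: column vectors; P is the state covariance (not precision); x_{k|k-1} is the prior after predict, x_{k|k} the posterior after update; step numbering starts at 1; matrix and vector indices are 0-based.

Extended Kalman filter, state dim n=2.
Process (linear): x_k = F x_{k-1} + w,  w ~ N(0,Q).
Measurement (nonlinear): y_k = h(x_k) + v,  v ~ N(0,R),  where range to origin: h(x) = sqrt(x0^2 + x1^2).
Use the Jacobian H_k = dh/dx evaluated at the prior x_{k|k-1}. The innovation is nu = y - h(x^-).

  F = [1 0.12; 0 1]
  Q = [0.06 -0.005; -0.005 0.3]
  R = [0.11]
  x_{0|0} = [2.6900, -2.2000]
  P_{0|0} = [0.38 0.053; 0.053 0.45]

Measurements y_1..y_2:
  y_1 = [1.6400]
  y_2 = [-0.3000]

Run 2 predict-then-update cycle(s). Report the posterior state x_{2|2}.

step 1: x^-=[2.4260, -2.2000]  P^-=[0.4592 0.1020; 0.1020 0.7500]  H_jac=[0.7408 -0.6718]  S=[0.5989]  K=[0.4536; -0.7151]  nu=[-1.6350]  x^+=[1.6844, -1.0309]  P^+=[0.3360 0.2962; 0.2962 0.4438]
step 2: x^-=[1.5607, -1.0309]  P^-=[0.4735 0.3445; 0.3445 0.7438]  H_jac=[0.8344 -0.5511]  S=[0.3487]  K=[0.5885; -0.3512]  nu=[-2.1705]  x^+=[0.2835, -0.2687]  P^+=[0.3527 0.4166; 0.4166 0.7008]

x_post = [0.2835, -0.2687]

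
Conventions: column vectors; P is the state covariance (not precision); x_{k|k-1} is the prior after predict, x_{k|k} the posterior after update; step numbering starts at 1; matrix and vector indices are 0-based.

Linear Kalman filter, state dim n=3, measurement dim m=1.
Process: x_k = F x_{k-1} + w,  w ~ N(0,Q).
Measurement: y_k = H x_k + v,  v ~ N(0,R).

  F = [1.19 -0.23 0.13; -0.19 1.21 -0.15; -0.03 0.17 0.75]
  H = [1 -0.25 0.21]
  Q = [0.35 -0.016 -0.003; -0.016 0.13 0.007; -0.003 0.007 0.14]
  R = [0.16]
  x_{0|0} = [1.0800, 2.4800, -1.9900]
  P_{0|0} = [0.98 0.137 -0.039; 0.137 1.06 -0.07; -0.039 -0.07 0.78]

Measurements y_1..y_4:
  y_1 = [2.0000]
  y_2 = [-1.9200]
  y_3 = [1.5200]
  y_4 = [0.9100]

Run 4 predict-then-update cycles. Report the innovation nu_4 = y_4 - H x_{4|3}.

step 1: x^-=[0.4561, 3.0941, -1.1033]  P^-=[1.7242 -0.3500 0.0012; -0.3500 1.6951 0.0771; 0.0012 0.0771 0.5928]  S=[2.1836]  K=[0.8298; -0.3469; 0.0487]  nu=[2.5491]  x^+=[2.5713, 2.2097, -0.9791]  P^+=[0.2207 0.2786 -0.0871; 0.2786 1.4322 0.1140; -0.0871 0.1140 0.5876]
step 2: x^-=[2.4243, 2.3321, -0.4358]  P^-=[0.5620 -0.0230 -0.0458; -0.0230 2.0736 0.3302; -0.0458 0.3302 0.5423]  S=[0.8331]  K=[0.6699; -0.5667; -0.0174]  nu=[-3.6697]  x^+=[-0.0342, 4.4118, -0.3718]  P^+=[0.1881 0.2932 -0.0361; 0.2932 1.8061 0.3220; -0.0361 0.3220 0.5420]
step 3: x^-=[-1.1037, 5.4005, 0.4721]  P^-=[0.5301 -0.0676 -0.0467; -0.0676 2.5395 0.5875; -0.0467 0.5875 0.5780]  S=[0.8268]  K=[0.6497; -0.7004; -0.0873]  nu=[3.8747]  x^+=[1.4137, 2.6867, 0.1340]  P^+=[0.1811 0.3087 0.0002; 0.3087 2.1339 0.5369; 0.0002 0.5369 0.5717]
step 4: x^-=[1.0818, 2.9622, 0.5148]  P^-=[0.5280 -0.1011 -0.0532; -0.1011 2.9368 0.8350; -0.0532 0.8350 0.6572]  S=[0.8410]  K=[0.6445; -0.7847; -0.1473]  nu=[0.4606]  x^+=[1.3787, 2.6007, 0.4470]  P^+=[0.1786 0.3243 0.0267; 0.3243 2.4190 0.7378; 0.0267 0.7378 0.6389]

innov = [0.4606]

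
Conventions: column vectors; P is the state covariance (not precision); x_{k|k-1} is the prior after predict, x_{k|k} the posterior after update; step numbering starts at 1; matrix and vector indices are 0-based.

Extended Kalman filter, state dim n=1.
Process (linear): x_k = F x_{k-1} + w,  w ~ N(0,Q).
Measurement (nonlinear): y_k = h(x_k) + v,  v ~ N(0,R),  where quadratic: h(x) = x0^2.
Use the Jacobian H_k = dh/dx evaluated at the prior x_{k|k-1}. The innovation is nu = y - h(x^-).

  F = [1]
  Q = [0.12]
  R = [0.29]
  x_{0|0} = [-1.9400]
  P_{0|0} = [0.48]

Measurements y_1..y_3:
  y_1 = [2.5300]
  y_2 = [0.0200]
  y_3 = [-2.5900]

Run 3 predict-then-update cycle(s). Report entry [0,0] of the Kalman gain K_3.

step 1: x^-=[-1.9400]  P^-=[0.6000]  H_jac=[-3.8800]  S=[9.3226]  K=[-0.2497]  nu=[-1.2336]  x^+=[-1.6320]  P^+=[0.0187]
step 2: x^-=[-1.6320]  P^-=[0.1387]  H_jac=[-3.2639]  S=[1.7672]  K=[-0.2561]  nu=[-2.6433]  x^+=[-0.9550]  P^+=[0.0228]
step 3: x^-=[-0.9550]  P^-=[0.1428]  H_jac=[-1.9100]  S=[0.8108]  K=[-0.3363]  nu=[-3.5020]  x^+=[0.2227]  P^+=[0.0511]

K[0,0] = -0.3363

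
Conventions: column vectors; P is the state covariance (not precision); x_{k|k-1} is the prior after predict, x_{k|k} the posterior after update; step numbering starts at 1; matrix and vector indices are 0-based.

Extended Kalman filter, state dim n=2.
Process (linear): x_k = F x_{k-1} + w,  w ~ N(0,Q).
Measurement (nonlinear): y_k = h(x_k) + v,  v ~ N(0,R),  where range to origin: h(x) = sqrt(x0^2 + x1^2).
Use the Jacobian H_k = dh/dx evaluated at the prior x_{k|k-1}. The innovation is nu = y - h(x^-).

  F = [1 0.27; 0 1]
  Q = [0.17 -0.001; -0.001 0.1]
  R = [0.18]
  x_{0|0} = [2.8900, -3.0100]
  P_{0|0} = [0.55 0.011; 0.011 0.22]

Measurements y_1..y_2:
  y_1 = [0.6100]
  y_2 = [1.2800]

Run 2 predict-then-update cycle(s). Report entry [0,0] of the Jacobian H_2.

H_jac[0,0] = -0.1926

step 1: x^-=[2.0773, -3.0100]  P^-=[0.7420 0.0694; 0.0694 0.3200]  H_jac=[0.5680 -0.8230]  S=[0.5713]  K=[0.6378; -0.3920]  nu=[-3.0472]  x^+=[0.1339, -1.8154]  P^+=[0.5096 0.2122; 0.2122 0.2322]
step 2: x^-=[-0.3563, -1.8154]  P^-=[0.8112 0.2739; 0.2739 0.3322]  H_jac=[-0.1926 -0.9813]  S=[0.6335]  K=[-0.6709; -0.5979]  nu=[-0.5700]  x^+=[0.0262, -1.4746]  P^+=[0.5260 0.0198; 0.0198 0.1058]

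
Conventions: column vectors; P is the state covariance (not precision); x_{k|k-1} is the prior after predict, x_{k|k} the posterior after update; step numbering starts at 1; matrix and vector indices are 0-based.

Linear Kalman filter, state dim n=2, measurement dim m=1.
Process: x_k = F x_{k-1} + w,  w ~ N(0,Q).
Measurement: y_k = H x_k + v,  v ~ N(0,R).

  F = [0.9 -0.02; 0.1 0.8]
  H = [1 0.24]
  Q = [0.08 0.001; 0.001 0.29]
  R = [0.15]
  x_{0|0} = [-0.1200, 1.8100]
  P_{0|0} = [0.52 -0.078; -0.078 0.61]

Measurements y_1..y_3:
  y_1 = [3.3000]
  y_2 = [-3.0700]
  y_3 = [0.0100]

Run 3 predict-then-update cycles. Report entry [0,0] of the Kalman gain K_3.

step 1: x^-=[-0.1442, 1.4360]  P^-=[0.5043 -0.0180; -0.0180 0.6731]  S=[0.6844]  K=[0.7305; 0.2098]  nu=[3.0996]  x^+=[2.1200, 2.0863]  P^+=[0.1391 -0.1228; -0.1228 0.6430]
step 2: x^-=[1.8662, 1.8810]  P^-=[0.1973 -0.0850; -0.0850 0.6833]  S=[0.3459]  K=[0.5115; 0.2284]  nu=[-5.3877]  x^+=[-0.8896, 0.6504]  P^+=[0.1068 -0.1254; -0.1254 0.6652]
step 3: x^-=[-0.8136, 0.4314]  P^-=[0.1713 -0.0901; -0.0901 0.6967]  S=[0.3182]  K=[0.4704; 0.2425]  nu=[0.7201]  x^+=[-0.4749, 0.6060]  P^+=[0.1009 -0.1264; -0.1264 0.6780]

K[0,0] = 0.4704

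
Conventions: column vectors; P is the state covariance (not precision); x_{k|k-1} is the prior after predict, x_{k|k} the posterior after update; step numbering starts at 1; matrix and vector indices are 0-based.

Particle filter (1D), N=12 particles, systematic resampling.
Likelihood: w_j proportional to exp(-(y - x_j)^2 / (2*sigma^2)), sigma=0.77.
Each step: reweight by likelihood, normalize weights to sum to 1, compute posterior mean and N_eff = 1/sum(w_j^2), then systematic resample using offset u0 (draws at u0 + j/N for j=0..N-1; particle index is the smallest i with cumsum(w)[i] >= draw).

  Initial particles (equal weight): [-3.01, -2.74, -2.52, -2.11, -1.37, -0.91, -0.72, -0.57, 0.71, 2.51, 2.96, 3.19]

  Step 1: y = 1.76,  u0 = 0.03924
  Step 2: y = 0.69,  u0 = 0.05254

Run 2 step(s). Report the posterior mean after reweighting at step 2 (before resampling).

step 1: w=[0.0000, 0.0000, 0.0000, 0.0000, 0.0002, 0.0016, 0.0037, 0.0068, 0.2612, 0.4119, 0.1965, 0.1180]  mean=2.1693  Neff=3.4418  idx=[8, 8, 8, 9, 9, 9, 9, 9, 10, 10, 10, 11]
step 2: w=[0.2985, 0.2985, 0.2985, 0.0183, 0.0183, 0.0183, 0.0183, 0.0183, 0.0039, 0.0039, 0.0039, 0.0015]  mean=0.9044  Neff=3.7174  idx=[0, 0, 0, 1, 1, 1, 1, 2, 2, 2, 2, 7]

post_mean = 0.9044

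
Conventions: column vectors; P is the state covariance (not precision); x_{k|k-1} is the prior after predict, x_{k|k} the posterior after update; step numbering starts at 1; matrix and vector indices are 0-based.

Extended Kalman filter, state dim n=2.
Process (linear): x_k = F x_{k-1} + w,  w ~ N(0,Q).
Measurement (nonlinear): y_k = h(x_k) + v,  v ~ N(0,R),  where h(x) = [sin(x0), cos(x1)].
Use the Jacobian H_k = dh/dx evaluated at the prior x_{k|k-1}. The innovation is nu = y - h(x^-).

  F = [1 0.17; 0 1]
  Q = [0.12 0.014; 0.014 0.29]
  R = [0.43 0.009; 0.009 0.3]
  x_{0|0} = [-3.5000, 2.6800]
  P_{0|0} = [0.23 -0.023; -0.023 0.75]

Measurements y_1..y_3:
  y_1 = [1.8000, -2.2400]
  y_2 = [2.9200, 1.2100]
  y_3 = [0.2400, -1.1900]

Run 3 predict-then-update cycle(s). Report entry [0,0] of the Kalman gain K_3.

step 1: x^-=[-3.0444, 2.6800]  P^-=[0.3639 0.1185; 0.1185 1.0400]  H_jac=[-0.9953 0.0000; 0.0000 -0.4454]  S=[0.7904 0.0615; 0.0615 0.5063]  K=[-0.4543 -0.0490; -0.0787 -0.9053]  nu=[1.8970, -1.3447]  x^+=[-3.8404, 3.7479]  P^+=[0.1967 0.0422; 0.0422 0.6114]
step 2: x^-=[-3.2032, 3.7479]  P^-=[0.3488 0.1601; 0.1601 0.9014]  H_jac=[-0.9981 0.0000; 0.0000 0.5699]  S=[0.7774 -0.0821; -0.0821 0.5927]  K=[-0.4379 0.0933; -0.1158 0.8506]  nu=[2.8584, 2.0317]  x^+=[-4.2653, 5.1452]  P^+=[0.1878 0.0422; 0.0422 0.4460]
step 3: x^-=[-3.3906, 5.1452]  P^-=[0.3351 0.1320; 0.1320 0.7360]  H_jac=[-0.9692 0.0000; 0.0000 0.9078]  S=[0.7447 -0.1072; -0.1072 0.9065]  K=[-0.4242 0.0821; -0.0669 0.7291]  nu=[-0.0065, -1.6094]  x^+=[-3.5200, 3.9722]  P^+=[0.1875 0.0229; 0.0229 0.2403]

K[0,0] = -0.4242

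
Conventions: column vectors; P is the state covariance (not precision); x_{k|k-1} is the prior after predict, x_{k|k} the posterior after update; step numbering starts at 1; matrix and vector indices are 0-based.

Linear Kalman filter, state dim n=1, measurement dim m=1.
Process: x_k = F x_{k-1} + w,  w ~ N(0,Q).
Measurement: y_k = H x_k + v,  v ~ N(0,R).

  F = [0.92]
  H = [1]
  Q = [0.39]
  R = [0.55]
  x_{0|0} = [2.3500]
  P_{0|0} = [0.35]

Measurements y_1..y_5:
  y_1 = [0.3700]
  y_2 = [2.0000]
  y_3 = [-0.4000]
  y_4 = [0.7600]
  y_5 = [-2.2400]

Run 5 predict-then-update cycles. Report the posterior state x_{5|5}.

step 1: x^-=[2.1620]  P^-=[0.6862]  S=[1.2362]  K=[0.5551]  nu=[-1.7920]  x^+=[1.1673]  P^+=[0.3053]
step 2: x^-=[1.0739]  P^-=[0.6484]  S=[1.1984]  K=[0.5411]  nu=[0.9261]  x^+=[1.5750]  P^+=[0.2976]
step 3: x^-=[1.4490]  P^-=[0.6419]  S=[1.1919]  K=[0.5385]  nu=[-1.8490]  x^+=[0.4532]  P^+=[0.2962]
step 4: x^-=[0.4170]  P^-=[0.6407]  S=[1.1907]  K=[0.5381]  nu=[0.3430]  x^+=[0.6015]  P^+=[0.2959]
step 5: x^-=[0.5534]  P^-=[0.6405]  S=[1.1905]  K=[0.5380]  nu=[-2.7934]  x^+=[-0.9495]  P^+=[0.2959]

x_post = [-0.9495]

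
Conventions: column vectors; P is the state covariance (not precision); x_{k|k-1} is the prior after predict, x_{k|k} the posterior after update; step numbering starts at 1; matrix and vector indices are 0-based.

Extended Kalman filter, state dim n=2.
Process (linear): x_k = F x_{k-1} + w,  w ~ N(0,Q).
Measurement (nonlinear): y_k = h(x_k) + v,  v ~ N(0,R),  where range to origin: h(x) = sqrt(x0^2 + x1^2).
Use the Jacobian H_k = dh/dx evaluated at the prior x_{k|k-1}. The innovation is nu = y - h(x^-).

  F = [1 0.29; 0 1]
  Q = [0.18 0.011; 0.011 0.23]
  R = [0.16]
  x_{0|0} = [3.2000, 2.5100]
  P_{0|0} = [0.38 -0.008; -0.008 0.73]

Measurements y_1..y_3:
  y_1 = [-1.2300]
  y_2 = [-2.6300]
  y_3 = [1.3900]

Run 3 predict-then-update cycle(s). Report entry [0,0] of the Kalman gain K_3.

K[0,0] = 0.2769

step 1: x^-=[3.9279, 2.5100]  P^-=[0.6168 0.2147; 0.2147 0.9600]  H_jac=[0.8426 0.5385]  S=[1.0711]  K=[0.5931; 0.6515]  nu=[-5.8914]  x^+=[0.4335, -1.3283]  P^+=[0.2399 -0.1992; -0.1992 0.5053]
step 2: x^-=[0.0483, -1.3283]  P^-=[0.3469 -0.0417; -0.0417 0.7353]  H_jac=[0.0363 -0.9993]  S=[0.8979]  K=[0.0604; -0.8201]  nu=[-3.9592]  x^+=[-0.1909, 1.9188]  P^+=[0.3436 0.0028; 0.0028 0.1314]
step 3: x^-=[0.3656, 1.9188]  P^-=[0.5363 0.0519; 0.0519 0.3614]  H_jac=[0.1871 0.9823]  S=[0.5466]  K=[0.2769; 0.6673]  nu=[-0.5633]  x^+=[0.2096, 1.5429]  P^+=[0.4944 -0.0491; -0.0491 0.1180]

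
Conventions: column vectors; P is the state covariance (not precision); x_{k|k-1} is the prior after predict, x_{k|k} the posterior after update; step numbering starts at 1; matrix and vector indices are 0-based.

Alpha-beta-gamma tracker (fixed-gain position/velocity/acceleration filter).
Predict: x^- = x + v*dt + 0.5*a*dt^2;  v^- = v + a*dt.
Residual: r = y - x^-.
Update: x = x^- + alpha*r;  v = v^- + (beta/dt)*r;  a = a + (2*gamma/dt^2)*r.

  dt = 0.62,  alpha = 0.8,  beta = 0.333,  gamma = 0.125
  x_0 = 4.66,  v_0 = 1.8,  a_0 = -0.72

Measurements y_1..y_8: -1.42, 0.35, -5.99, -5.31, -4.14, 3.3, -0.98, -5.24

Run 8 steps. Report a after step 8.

step 1: x_pred=5.6376  r=-7.0576  x^+=-0.0085  v^+=-2.4370  a^+=-5.3100
step 2: x_pred=-2.5400  r=2.8900  x^+=-0.2280  v^+=-4.1770  a^+=-3.4305
step 3: x_pred=-3.4771  r=-2.5129  x^+=-5.4874  v^+=-7.6536  a^+=-5.0648
step 4: x_pred=-11.2061  r=5.8961  x^+=-6.4892  v^+=-7.6270  a^+=-1.2302
step 5: x_pred=-11.4544  r=7.3144  x^+=-5.6029  v^+=-4.4611  a^+=3.5268
step 6: x_pred=-7.6909  r=10.9909  x^+=1.1018  v^+=3.6287  a^+=10.6749
step 7: x_pred=5.4033  r=-6.3833  x^+=0.2967  v^+=6.8187  a^+=6.5235
step 8: x_pred=5.7781  r=-11.0181  x^+=-3.0364  v^+=4.9455  a^+=-0.6423

a_post = -0.6423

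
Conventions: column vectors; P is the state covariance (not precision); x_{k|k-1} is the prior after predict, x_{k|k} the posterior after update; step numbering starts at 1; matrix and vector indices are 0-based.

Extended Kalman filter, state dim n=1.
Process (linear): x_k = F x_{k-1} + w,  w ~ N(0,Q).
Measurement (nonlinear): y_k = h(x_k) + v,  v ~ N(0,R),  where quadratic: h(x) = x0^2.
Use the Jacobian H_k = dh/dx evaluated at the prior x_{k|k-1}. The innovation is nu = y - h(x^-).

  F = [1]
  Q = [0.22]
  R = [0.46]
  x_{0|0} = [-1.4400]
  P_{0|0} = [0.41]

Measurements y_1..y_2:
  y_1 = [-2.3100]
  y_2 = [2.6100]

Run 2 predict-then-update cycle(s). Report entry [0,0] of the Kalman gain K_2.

step 1: x^-=[-1.4400]  P^-=[0.6300]  H_jac=[-2.8800]  S=[5.6855]  K=[-0.3191]  nu=[-4.3836]  x^+=[-0.0411]  P^+=[0.0510]
step 2: x^-=[-0.0411]  P^-=[0.2710]  H_jac=[-0.0821]  S=[0.4618]  K=[-0.0482]  nu=[2.6083]  x^+=[-0.1668]  P^+=[0.2699]

K[0,0] = -0.0482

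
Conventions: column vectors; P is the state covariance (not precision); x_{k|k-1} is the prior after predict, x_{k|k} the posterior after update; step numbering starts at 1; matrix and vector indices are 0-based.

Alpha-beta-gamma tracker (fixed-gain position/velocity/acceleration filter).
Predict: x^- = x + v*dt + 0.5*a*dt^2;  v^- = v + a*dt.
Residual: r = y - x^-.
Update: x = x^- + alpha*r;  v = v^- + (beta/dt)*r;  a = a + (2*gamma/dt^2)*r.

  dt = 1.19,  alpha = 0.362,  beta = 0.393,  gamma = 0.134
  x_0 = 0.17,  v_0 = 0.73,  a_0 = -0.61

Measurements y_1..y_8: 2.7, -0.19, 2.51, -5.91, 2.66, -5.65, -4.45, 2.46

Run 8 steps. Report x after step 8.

step 1: x_pred=0.6068  r=2.0932  x^+=1.3645  v^+=0.6954  a^+=-0.2139
step 2: x_pred=2.0406  r=-2.2306  x^+=1.2331  v^+=-0.2958  a^+=-0.6360
step 3: x_pred=0.4308  r=2.0792  x^+=1.1835  v^+=-0.3660  a^+=-0.2425
step 4: x_pred=0.5763  r=-6.4863  x^+=-1.7718  v^+=-2.7967  a^+=-1.4701
step 5: x_pred=-6.1407  r=8.8007  x^+=-2.9548  v^+=-1.6396  a^+=0.1955
step 6: x_pred=-4.7676  r=-0.8824  x^+=-5.0870  v^+=-1.6984  a^+=0.0285
step 7: x_pred=-7.0879  r=2.6379  x^+=-6.1330  v^+=-0.7933  a^+=0.5277
step 8: x_pred=-6.7034  r=9.1634  x^+=-3.3863  v^+=2.8609  a^+=2.2619

x_post = -3.3863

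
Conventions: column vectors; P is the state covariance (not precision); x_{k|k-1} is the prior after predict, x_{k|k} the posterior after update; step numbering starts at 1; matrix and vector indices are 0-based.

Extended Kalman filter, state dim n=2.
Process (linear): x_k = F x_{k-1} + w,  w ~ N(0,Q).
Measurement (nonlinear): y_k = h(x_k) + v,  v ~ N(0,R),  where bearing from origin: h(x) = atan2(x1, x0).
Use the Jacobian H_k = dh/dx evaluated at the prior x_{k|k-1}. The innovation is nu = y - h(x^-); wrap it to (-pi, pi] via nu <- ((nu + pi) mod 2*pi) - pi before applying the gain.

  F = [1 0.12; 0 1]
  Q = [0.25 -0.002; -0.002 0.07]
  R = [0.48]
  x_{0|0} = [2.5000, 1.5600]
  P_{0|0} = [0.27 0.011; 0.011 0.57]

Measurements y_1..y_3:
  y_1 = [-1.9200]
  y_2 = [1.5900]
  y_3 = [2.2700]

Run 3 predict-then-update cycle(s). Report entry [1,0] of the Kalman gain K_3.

step 1: x^-=[2.6872, 1.5600]  P^-=[0.5308 0.0774; 0.0774 0.6400]  H_jac=[-0.1616 0.2783]  S=[0.5365]  K=[-0.1197; 0.3087]  nu=[-2.4460]  x^+=[2.9801, 0.8049]  P^+=[0.5232 0.0972; 0.0972 0.5889]
step 2: x^-=[3.0766, 0.8049]  P^-=[0.8050 0.1659; 0.1659 0.6589]  H_jac=[-0.0796 0.3042]  S=[0.5380]  K=[-0.0253; 0.3480]  nu=[1.3341]  x^+=[3.0429, 1.2691]  P^+=[0.8046 0.1706; 0.1706 0.5937]
step 3: x^-=[3.1952, 1.2691]  P^-=[1.1041 0.2399; 0.2399 0.6637]  H_jac=[-0.1074 0.2703]  S=[0.5273]  K=[-0.1019; 0.2914]  nu=[1.8919]  x^+=[3.0025, 1.8204]  P^+=[1.0987 0.2555; 0.2555 0.6189]

K[1,0] = 0.2914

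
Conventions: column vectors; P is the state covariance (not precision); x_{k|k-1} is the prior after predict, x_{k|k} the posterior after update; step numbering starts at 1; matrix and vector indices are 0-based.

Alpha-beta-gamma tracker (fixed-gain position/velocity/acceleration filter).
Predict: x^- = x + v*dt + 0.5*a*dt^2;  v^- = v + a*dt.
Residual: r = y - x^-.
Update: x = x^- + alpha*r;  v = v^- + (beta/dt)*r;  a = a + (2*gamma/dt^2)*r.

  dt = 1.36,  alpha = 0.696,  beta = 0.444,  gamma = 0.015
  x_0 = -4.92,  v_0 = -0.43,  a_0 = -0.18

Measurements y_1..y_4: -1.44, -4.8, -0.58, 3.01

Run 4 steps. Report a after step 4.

a_post = -0.0295

step 1: x_pred=-5.6713  r=4.2313  x^+=-2.7263  v^+=0.7066  a^+=-0.1114
step 2: x_pred=-1.8683  r=-2.9317  x^+=-3.9088  v^+=-0.4020  a^+=-0.1589
step 3: x_pred=-4.6024  r=4.0224  x^+=-1.8028  v^+=0.6951  a^+=-0.0937
step 4: x_pred=-0.9441  r=3.9541  x^+=1.8079  v^+=1.8586  a^+=-0.0295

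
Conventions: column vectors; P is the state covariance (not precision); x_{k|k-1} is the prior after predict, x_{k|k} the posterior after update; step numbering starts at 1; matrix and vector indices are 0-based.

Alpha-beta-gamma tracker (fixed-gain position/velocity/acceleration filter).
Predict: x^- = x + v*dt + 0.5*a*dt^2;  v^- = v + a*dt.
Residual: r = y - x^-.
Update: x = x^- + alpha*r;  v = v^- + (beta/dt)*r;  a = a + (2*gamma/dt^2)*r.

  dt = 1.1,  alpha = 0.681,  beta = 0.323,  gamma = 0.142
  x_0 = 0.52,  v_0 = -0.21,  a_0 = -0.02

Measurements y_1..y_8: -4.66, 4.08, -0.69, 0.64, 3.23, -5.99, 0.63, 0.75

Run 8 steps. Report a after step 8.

a_post = 0.0322

step 1: x_pred=0.2769  r=-4.9369  x^+=-3.0851  v^+=-1.6817  a^+=-1.1787
step 2: x_pred=-5.6481  r=9.7281  x^+=0.9767  v^+=-0.1218  a^+=1.1045
step 3: x_pred=1.5111  r=-2.2011  x^+=0.0121  v^+=0.4469  a^+=0.5879
step 4: x_pred=0.8595  r=-0.2195  x^+=0.7100  v^+=1.0292  a^+=0.5364
step 5: x_pred=2.1667  r=1.0633  x^+=2.8908  v^+=1.9315  a^+=0.7860
step 6: x_pred=5.4910  r=-11.4810  x^+=-2.3276  v^+=-0.5751  a^+=-1.9087
step 7: x_pred=-4.1150  r=4.7450  x^+=-0.8837  v^+=-1.2814  a^+=-0.7950
step 8: x_pred=-2.7742  r=3.5242  x^+=-0.3742  v^+=-1.1211  a^+=0.0322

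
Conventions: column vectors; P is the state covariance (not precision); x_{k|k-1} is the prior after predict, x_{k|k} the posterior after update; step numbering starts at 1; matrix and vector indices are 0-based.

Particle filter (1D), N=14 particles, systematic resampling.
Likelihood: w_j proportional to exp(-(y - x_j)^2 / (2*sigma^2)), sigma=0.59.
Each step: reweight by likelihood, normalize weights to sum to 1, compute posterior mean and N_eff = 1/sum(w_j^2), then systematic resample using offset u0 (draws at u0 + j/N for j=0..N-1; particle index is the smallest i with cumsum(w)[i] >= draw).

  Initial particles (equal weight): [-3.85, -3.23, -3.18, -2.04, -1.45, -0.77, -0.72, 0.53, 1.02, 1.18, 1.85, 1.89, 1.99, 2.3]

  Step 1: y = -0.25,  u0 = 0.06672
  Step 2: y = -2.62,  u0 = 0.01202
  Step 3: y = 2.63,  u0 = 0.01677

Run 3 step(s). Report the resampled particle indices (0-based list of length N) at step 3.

step 1: w=[0.0000, 0.0000, 0.0000, 0.0047, 0.0597, 0.3205, 0.3442, 0.1973, 0.0466, 0.0251, 0.0008, 0.0007, 0.0004, 0.0000]  mean=-0.4057  Neff=3.7524  idx=[5, 5, 5, 5, 5, 6, 6, 6, 6, 6, 7, 7, 7, 9]
step 2: w=[0.1134, 0.1134, 0.1134, 0.1134, 0.1134, 0.0866, 0.0866, 0.0866, 0.0866, 0.0866, 0.0000, 0.0000, 0.0000, 0.0000]  mean=-0.7483  Neff=9.8246  idx=[0, 0, 1, 1, 2, 3, 3, 4, 5, 6, 6, 7, 8, 9]
step 3: w=[0.0564, 0.0564, 0.0564, 0.0564, 0.0564, 0.0564, 0.0564, 0.0564, 0.0915, 0.0915, 0.0915, 0.0915, 0.0915, 0.0915]  mean=-0.7425  Neff=13.2159  idx=[0, 1, 2, 4, 5, 6, 7, 8, 9, 10, 11, 11, 12, 13]

resampled_idx = [0, 1, 2, 4, 5, 6, 7, 8, 9, 10, 11, 11, 12, 13]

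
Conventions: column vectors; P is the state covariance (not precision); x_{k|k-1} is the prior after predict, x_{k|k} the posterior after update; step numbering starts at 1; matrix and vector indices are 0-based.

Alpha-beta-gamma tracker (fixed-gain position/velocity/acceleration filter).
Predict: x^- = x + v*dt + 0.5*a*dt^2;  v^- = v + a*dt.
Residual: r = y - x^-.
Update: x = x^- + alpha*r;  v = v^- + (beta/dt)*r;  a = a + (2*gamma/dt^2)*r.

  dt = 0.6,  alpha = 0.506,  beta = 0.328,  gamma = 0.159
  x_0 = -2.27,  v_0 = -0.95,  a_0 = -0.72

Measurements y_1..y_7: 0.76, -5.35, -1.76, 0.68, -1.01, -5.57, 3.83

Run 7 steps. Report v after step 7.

step 1: x_pred=-2.9696  r=3.7296  x^+=-1.0824  v^+=0.6568  a^+=2.5745
step 2: x_pred=-0.2249  r=-5.1251  x^+=-2.8182  v^+=-0.6002  a^+=-1.9527
step 3: x_pred=-3.5298  r=1.7698  x^+=-2.6343  v^+=-0.8043  a^+=-0.3894
step 4: x_pred=-3.1869  r=3.8669  x^+=-1.2303  v^+=1.0760  a^+=3.0264
step 5: x_pred=-0.0399  r=-0.9701  x^+=-0.5308  v^+=2.3616  a^+=2.1695
step 6: x_pred=1.2767  r=-6.8467  x^+=-2.1877  v^+=-0.0796  a^+=-3.8784
step 7: x_pred=-2.9336  r=6.7636  x^+=0.4888  v^+=1.2908  a^+=2.0961

v_post = 1.2908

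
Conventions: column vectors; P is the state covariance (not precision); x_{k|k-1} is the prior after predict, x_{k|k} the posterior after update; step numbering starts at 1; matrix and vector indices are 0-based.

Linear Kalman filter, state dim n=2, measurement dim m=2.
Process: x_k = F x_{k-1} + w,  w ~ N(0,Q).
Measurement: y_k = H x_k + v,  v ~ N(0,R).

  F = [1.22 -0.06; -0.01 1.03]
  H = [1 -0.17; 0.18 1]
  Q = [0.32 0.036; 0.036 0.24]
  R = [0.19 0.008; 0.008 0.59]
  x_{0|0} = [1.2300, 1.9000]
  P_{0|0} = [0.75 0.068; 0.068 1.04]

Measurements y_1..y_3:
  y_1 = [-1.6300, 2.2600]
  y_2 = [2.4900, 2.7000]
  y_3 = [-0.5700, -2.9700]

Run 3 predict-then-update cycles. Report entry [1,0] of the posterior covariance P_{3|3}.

P_post[1,0] = 0.0336

step 1: x^-=[1.3866, 1.9447]  P^-=[1.4301 0.0481; 0.0481 1.3420]  S=[1.6425 0.0839; 0.0839 1.9956]  K=[0.8597 0.1169; -0.1445 0.6829]  nu=[-2.6860, 0.0657]  x^+=[-0.9149, 2.3777]  P^+=[0.1719 0.0449; 0.0449 0.3937]
step 2: x^-=[-1.2589, 2.4582]  P^-=[0.5707 0.0661; 0.0661 0.6567]  S=[0.7572 0.0631; 0.0631 1.2890]  K=[0.7309 0.0952; -0.1039 0.5238]  nu=[4.1667, 0.4684]  x^+=[1.8313, 2.2708]  P^+=[0.1457 0.0358; 0.0358 0.3018]
step 3: x^-=[2.0979, 2.3206]  P^-=[0.5327 0.0605; 0.0605 0.5594]  S=[0.7183 0.0675; 0.0675 1.1885]  K=[0.7188 0.0908; -0.0937 0.4852]  nu=[-2.2734, -5.6682]  x^+=[-0.0509, -0.2166]  P^+=[0.1430 0.0336; 0.0336 0.2795]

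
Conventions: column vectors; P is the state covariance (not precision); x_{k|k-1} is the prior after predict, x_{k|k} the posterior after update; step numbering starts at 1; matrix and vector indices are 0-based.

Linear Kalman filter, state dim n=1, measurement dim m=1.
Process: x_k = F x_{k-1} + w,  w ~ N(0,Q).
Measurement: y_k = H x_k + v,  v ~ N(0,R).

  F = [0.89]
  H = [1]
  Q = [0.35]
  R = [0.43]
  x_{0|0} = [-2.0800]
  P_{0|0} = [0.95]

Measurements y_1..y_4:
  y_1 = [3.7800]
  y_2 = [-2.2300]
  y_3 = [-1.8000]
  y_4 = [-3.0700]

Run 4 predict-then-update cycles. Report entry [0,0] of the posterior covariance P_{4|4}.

P_post[0,0] = 0.2395

step 1: x^-=[-1.8512]  P^-=[1.1025]  S=[1.5325]  K=[0.7194]  nu=[5.6312]  x^+=[2.2000]  P^+=[0.3093]
step 2: x^-=[1.9580]  P^-=[0.5950]  S=[1.0250]  K=[0.5805]  nu=[-4.1880]  x^+=[-0.4732]  P^+=[0.2496]
step 3: x^-=[-0.4211]  P^-=[0.5477]  S=[0.9777]  K=[0.5602]  nu=[-1.3789]  x^+=[-1.1936]  P^+=[0.2409]
step 4: x^-=[-1.0623]  P^-=[0.5408]  S=[0.9708]  K=[0.5571]  nu=[-2.0077]  x^+=[-2.1807]  P^+=[0.2395]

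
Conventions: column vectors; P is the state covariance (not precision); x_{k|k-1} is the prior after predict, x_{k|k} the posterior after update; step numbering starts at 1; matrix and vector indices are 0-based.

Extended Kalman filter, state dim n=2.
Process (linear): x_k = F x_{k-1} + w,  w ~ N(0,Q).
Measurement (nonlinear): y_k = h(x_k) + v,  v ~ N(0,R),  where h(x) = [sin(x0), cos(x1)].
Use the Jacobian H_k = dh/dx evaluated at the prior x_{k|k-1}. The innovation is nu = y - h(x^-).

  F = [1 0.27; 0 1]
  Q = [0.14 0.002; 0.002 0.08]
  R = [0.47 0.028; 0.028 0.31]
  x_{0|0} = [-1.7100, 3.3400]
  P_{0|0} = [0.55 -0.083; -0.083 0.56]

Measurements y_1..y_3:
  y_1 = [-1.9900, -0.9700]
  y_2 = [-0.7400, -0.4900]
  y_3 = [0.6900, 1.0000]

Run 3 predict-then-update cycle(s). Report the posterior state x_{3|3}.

x_post = [0.5639, 4.3981]

step 1: x^-=[-0.8082, 3.3400]  P^-=[0.6860 0.0702; 0.0702 0.6400]  H_jac=[0.6908 0.0000; 0.0000 0.1971]  S=[0.7974 0.0376; 0.0376 0.3349]  K=[0.5955 -0.0255; 0.0433 0.3719]  nu=[-1.2670, 0.0104]  x^+=[-1.5630, 3.2890]  P^+=[0.4041 0.0445; 0.0445 0.5910]
step 2: x^-=[-0.6749, 3.2890]  P^-=[0.6113 0.2061; 0.2061 0.6710]  H_jac=[0.7807 0.0000; 0.0000 0.1469]  S=[0.8426 0.0516; 0.0516 0.3245]  K=[0.5662 0.0032; 0.1741 0.2760]  nu=[-0.1152, 0.4992]  x^+=[-0.7385, 3.4067]  P^+=[0.3410 0.1147; 0.1147 0.6158]
step 3: x^-=[0.1813, 3.4067]  P^-=[0.5878 0.2829; 0.2829 0.6958]  H_jac=[0.9836 0.0000; 0.0000 0.2620]  S=[1.0387 0.1009; 0.1009 0.3578]  K=[0.5516 0.0516; 0.2246 0.4463]  nu=[0.5097, 1.9651]  x^+=[0.5639, 4.3981]  P^+=[0.2650 0.1200; 0.1200 0.5519]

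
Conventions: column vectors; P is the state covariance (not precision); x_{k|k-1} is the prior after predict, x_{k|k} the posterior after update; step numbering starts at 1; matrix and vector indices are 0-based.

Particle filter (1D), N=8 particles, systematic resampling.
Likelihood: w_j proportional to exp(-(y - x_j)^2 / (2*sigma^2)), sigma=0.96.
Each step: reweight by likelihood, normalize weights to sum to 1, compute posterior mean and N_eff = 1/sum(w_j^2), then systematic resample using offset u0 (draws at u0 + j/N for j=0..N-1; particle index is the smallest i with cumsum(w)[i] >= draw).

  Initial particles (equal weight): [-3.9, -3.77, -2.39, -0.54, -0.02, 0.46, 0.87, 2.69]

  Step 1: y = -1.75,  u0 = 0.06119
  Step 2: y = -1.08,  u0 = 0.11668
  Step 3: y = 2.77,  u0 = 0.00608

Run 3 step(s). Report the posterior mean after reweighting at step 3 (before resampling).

step 1: w=[0.0469, 0.0630, 0.4614, 0.2604, 0.1136, 0.0407, 0.0139, 0.0000]  mean=-1.6353  Neff=3.3150  idx=[1, 2, 2, 2, 2, 3, 3, 4]
step 2: w=[0.0051, 0.1024, 0.1024, 0.1024, 0.1024, 0.2219, 0.2219, 0.1413]  mean=-1.2412  Neff=6.2326  idx=[2, 3, 4, 5, 5, 6, 7, 7]
step 3: w=[0.0000, 0.0000, 0.0000, 0.0705, 0.0705, 0.0705, 0.3942, 0.3942]  mean=-0.1301  Neff=3.0703  idx=[3, 4, 6, 6, 6, 7, 7, 7]

post_mean = -0.1301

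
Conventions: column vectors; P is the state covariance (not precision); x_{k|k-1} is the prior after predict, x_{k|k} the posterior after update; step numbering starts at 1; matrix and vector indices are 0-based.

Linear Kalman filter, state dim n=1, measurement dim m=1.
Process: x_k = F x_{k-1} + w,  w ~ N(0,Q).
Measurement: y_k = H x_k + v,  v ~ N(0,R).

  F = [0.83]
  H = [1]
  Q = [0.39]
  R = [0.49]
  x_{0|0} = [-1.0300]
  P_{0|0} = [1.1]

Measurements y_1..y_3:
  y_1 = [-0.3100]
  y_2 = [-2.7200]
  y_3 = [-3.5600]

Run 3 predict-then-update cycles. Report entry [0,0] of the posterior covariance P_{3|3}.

P_post[0,0] = 0.2655

step 1: x^-=[-0.8549]  P^-=[1.1478]  S=[1.6378]  K=[0.7008]  nu=[0.5449]  x^+=[-0.4730]  P^+=[0.3434]
step 2: x^-=[-0.3926]  P^-=[0.6266]  S=[1.1166]  K=[0.5612]  nu=[-2.3274]  x^+=[-1.6986]  P^+=[0.2750]
step 3: x^-=[-1.4099]  P^-=[0.5794]  S=[1.0694]  K=[0.5418]  nu=[-2.1501]  x^+=[-2.5748]  P^+=[0.2655]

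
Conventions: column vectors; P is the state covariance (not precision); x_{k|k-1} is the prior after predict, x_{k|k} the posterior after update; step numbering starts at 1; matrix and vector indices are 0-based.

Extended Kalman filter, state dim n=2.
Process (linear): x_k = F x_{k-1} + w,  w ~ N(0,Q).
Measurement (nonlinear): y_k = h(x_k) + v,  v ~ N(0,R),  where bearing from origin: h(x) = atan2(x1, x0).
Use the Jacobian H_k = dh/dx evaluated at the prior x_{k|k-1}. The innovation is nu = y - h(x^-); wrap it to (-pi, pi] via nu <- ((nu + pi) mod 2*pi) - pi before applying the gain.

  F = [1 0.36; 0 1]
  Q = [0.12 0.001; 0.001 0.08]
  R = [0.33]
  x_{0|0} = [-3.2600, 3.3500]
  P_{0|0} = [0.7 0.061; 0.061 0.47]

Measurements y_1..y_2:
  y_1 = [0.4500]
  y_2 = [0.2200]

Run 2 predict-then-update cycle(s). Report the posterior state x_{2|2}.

step 1: x^-=[-2.0540, 3.3500]  P^-=[0.9248 0.2312; 0.2312 0.5500]  H_jac=[-0.2169 -0.1330]  S=[0.3966]  K=[-0.5834; -0.3109]  nu=[-1.6708]  x^+=[-1.0792, 3.8695]  P^+=[0.7898 0.1593; 0.1593 0.5117]
step 2: x^-=[0.3138, 3.8695]  P^-=[1.0908 0.3444; 0.3444 0.5917]  H_jac=[-0.2567 0.0208]  S=[0.3985]  K=[-0.6848; -0.1910]  nu=[-1.2699]  x^+=[1.1835, 4.1121]  P^+=[0.9039 0.2923; 0.2923 0.5771]

x_post = [1.1835, 4.1121]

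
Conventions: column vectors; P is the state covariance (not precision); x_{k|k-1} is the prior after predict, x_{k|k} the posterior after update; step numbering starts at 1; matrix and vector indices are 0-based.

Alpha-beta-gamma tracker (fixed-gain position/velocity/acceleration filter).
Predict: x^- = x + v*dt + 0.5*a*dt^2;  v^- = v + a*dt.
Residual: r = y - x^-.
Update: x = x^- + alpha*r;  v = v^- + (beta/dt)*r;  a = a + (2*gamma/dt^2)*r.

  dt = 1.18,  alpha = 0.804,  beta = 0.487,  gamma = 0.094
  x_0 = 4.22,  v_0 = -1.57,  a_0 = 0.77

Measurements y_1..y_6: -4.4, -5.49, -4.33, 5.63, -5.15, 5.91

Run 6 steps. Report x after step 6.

step 1: x_pred=2.9035  r=-7.3035  x^+=-2.9685  v^+=-3.6756  a^+=-0.2161
step 2: x_pred=-7.4562  r=1.9662  x^+=-5.8754  v^+=-3.1192  a^+=0.0494
step 3: x_pred=-9.5216  r=5.1916  x^+=-5.3476  v^+=-0.9183  a^+=0.7503
step 4: x_pred=-5.9087  r=11.5387  x^+=3.3684  v^+=4.7293  a^+=2.3083
step 5: x_pred=10.5560  r=-15.7060  x^+=-2.0716  v^+=0.9710  a^+=0.1877
step 6: x_pred=-0.7952  r=6.7052  x^+=4.5958  v^+=3.9598  a^+=1.0930

x_post = 4.5958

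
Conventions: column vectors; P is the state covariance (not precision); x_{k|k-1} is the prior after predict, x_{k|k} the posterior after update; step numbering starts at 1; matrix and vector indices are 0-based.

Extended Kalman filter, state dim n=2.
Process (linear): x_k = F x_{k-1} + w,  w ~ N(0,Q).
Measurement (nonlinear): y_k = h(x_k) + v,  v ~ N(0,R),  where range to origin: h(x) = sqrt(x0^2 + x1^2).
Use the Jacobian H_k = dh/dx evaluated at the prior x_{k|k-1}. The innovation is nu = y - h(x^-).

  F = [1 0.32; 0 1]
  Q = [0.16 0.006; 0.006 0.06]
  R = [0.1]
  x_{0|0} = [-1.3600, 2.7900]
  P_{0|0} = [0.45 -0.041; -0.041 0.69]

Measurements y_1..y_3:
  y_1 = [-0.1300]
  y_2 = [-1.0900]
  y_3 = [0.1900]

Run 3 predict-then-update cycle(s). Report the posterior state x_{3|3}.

x_post = [0.4145, 0.0345]

step 1: x^-=[-0.4672, 2.7900]  P^-=[0.6544 0.1858; 0.1858 0.7500]  H_jac=[-0.1652 0.9863]  S=[0.7869]  K=[0.0955; 0.9011]  nu=[-2.9588]  x^+=[-0.7499, 0.1239]  P^+=[0.6472 0.1181; 0.1181 0.1111]
step 2: x^-=[-0.7102, 0.1239]  P^-=[0.8942 0.1596; 0.1596 0.1711]  H_jac=[-0.9851 0.1718]  S=[0.9188]  K=[-0.9289; -0.1392]  nu=[-1.8109]  x^+=[0.9719, 0.3759]  P^+=[0.1014 0.0409; 0.0409 0.1533]
step 3: x^-=[1.0922, 0.3759]  P^-=[0.3033 0.0959; 0.0959 0.2133]  H_jac=[0.9456 0.3254]  S=[0.4528]  K=[0.7023; 0.3537]  nu=[-0.9651]  x^+=[0.4145, 0.0345]  P^+=[0.0800 -0.0165; -0.0165 0.1567]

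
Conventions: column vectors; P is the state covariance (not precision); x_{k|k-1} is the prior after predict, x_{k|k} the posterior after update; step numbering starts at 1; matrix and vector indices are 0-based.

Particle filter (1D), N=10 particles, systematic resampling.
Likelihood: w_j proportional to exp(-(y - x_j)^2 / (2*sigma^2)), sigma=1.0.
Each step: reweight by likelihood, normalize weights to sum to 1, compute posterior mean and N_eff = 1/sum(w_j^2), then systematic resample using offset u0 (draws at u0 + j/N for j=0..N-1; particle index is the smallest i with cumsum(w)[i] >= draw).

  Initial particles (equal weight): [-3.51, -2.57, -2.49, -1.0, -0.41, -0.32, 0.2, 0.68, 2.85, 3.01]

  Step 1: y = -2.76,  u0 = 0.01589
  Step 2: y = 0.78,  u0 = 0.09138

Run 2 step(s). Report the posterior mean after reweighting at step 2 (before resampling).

post_mean = -1.1703

step 1: w=[0.2481, 0.3227, 0.3169, 0.0698, 0.0208, 0.0167, 0.0041, 0.0009, 0.0000, 0.0000]  mean=-2.5714  Neff=3.6806  idx=[0, 0, 0, 1, 1, 1, 2, 2, 2, 3]
step 2: w=[0.0004, 0.0004, 0.0004, 0.0159, 0.0159, 0.0159, 0.0207, 0.0207, 0.0207, 0.8892]  mean=-1.1703  Neff=1.2616  idx=[8, 9, 9, 9, 9, 9, 9, 9, 9, 9]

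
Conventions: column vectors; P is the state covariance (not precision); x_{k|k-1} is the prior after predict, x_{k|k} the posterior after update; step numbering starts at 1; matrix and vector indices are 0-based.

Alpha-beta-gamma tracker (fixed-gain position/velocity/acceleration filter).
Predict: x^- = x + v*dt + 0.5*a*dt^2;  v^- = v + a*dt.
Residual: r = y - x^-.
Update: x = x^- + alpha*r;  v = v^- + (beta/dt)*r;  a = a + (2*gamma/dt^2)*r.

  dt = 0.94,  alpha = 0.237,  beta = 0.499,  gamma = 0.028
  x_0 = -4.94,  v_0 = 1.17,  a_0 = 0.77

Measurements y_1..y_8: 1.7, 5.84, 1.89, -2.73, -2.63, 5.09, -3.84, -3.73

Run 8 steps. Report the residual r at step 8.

resid = 4.4149

step 1: x_pred=-3.5000  r=5.2000  x^+=-2.2676  v^+=4.6542  a^+=1.0996
step 2: x_pred=2.5932  r=3.2468  x^+=3.3627  v^+=7.4114  a^+=1.3053
step 3: x_pred=10.9061  r=-9.0161  x^+=8.7693  v^+=3.8522  a^+=0.7339
step 4: x_pred=12.7146  r=-15.4446  x^+=9.0542  v^+=-3.6567  a^+=-0.2449
step 5: x_pred=5.5088  r=-8.1388  x^+=3.5799  v^+=-8.2074  a^+=-0.7607
step 6: x_pred=-4.4711  r=9.5611  x^+=-2.2051  v^+=-3.8469  a^+=-0.1548
step 7: x_pred=-5.8896  r=2.0496  x^+=-5.4039  v^+=-2.9044  a^+=-0.0249
step 8: x_pred=-8.1449  r=4.4149  x^+=-7.0986  v^+=-0.5841  a^+=0.2549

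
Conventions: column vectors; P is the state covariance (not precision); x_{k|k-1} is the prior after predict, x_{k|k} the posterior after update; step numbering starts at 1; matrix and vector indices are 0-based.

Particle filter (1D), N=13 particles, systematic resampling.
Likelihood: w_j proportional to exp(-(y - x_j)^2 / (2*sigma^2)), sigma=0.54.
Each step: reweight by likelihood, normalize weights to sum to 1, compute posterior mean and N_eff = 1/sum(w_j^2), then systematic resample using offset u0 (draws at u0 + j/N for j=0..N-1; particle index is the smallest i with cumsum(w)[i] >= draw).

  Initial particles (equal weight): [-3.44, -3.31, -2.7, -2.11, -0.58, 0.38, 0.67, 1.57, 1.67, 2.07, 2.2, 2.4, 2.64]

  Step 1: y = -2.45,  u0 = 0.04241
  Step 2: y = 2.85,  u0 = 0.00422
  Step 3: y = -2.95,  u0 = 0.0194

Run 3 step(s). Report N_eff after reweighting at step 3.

step 1: w=[0.0851, 0.1285, 0.4105, 0.3747, 0.0011, 0.0000, 0.0000, 0.0000, 0.0000, 0.0000, 0.0000, 0.0000, 0.0000]  mean=-2.6179  Neff=3.0059  idx=[0, 1, 1, 2, 2, 2, 2, 2, 3, 3, 3, 3, 3]
step 2: w=[0.0000, 0.0000, 0.0000, 0.0000, 0.0000, 0.0000, 0.0000, 0.0000, 0.2000, 0.2000, 0.2000, 0.2000, 0.2000]  mean=-2.1100  Neff=5.0002  idx=[8, 8, 8, 9, 9, 9, 10, 10, 11, 11, 11, 12, 12]
step 3: w=[0.0769, 0.0769, 0.0769, 0.0769, 0.0769, 0.0769, 0.0769, 0.0769, 0.0769, 0.0769, 0.0769, 0.0769, 0.0769]  mean=-2.1100  Neff=13.0000  idx=[0, 1, 2, 3, 4, 5, 6, 7, 8, 9, 10, 11, 12]

N_eff = 13.0000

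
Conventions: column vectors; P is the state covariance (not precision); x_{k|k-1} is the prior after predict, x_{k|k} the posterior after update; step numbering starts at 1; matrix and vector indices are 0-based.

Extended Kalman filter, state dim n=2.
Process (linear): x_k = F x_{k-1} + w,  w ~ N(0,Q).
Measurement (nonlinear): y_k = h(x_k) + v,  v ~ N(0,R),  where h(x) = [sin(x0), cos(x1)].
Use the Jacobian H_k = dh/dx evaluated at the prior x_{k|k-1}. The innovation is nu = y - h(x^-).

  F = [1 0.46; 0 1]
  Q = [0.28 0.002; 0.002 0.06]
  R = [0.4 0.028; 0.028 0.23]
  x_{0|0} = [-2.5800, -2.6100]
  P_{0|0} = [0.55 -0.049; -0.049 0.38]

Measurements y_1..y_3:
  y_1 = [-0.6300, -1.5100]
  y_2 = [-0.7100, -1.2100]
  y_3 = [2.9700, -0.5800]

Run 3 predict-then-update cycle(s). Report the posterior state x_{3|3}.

x_post = [-4.4678, -2.6303]

step 1: x^-=[-3.7806, -2.6100]  P^-=[0.8653 0.1278; 0.1278 0.4400]  H_jac=[-0.8027 0.0000; 0.0000 0.5069]  S=[0.9575 -0.0240; -0.0240 0.3431]  K=[-0.7219 0.1383; -0.0910 0.6438]  nu=[-1.2264, -0.6480]  x^+=[-2.9849, -2.9156]  P^+=[0.3549 0.0229; 0.0229 0.2871]
step 2: x^-=[-4.3260, -2.9156]  P^-=[0.7167 0.1569; 0.1569 0.3471]  H_jac=[-0.3768 0.0000; 0.0000 0.2241]  S=[0.5018 0.0147; 0.0147 0.2474]  K=[-0.5434 0.1745; -0.1273 0.3219]  nu=[-1.6363, -0.2354]  x^+=[-3.4780, -2.7830]  P^+=[0.5638 0.1112; 0.1112 0.3145]
step 3: x^-=[-4.7582, -2.7830]  P^-=[1.0127 0.2579; 0.2579 0.3745]  H_jac=[0.0458 0.0000; 0.0000 0.3509]  S=[0.4021 0.0321; 0.0321 0.2761]  K=[0.0900 0.3173; -0.0088 0.4770]  nu=[1.9710, 0.3564]  x^+=[-4.4678, -2.6303]  P^+=[0.9798 0.2151; 0.2151 0.3119]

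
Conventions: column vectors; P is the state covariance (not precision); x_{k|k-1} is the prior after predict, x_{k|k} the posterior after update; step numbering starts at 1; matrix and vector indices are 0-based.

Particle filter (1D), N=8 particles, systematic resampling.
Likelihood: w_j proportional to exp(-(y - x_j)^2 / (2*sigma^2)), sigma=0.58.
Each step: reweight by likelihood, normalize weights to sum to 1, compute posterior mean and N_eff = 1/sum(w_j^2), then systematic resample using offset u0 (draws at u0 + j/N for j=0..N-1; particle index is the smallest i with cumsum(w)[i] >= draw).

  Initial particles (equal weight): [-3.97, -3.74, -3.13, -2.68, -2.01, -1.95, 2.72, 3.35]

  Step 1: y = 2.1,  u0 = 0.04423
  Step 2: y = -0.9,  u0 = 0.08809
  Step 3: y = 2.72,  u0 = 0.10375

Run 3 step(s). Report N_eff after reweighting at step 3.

N_eff = 8.0000

step 1: w=[0.0000, 0.0000, 0.0000, 0.0000, 0.0000, 0.0000, 0.8521, 0.1479]  mean=2.8132  Neff=1.3370  idx=[6, 6, 6, 6, 6, 6, 6, 7]
step 2: w=[0.1428, 0.1428, 0.1428, 0.1428, 0.1428, 0.1428, 0.1428, 0.0001]  mean=2.7201  Neff=7.0013  idx=[0, 1, 2, 3, 4, 4, 5, 6]
step 3: w=[0.1250, 0.1250, 0.1250, 0.1250, 0.1250, 0.1250, 0.1250, 0.1250]  mean=2.7200  Neff=8.0000  idx=[0, 1, 2, 3, 4, 5, 6, 7]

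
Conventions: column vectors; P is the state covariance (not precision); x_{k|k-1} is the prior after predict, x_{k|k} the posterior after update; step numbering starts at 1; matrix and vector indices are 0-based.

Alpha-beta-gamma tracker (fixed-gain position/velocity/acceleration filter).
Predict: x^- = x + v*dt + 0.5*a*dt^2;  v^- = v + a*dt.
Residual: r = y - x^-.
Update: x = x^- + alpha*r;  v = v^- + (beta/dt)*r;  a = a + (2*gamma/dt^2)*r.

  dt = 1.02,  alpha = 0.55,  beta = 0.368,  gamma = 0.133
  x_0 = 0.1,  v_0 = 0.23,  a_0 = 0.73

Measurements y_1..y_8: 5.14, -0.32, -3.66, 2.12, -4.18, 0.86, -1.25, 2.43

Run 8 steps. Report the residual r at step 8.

step 1: x_pred=0.7143  r=4.4257  x^+=3.1485  v^+=2.5713  a^+=1.8615
step 2: x_pred=6.7395  r=-7.0595  x^+=2.8568  v^+=1.9231  a^+=0.0566
step 3: x_pred=4.8478  r=-8.5078  x^+=0.1685  v^+=-1.0887  a^+=-2.1186
step 4: x_pred=-2.0440  r=4.1640  x^+=0.2462  v^+=-1.7473  a^+=-1.0540
step 5: x_pred=-2.0844  r=-2.0956  x^+=-3.2370  v^+=-3.5784  a^+=-1.5898
step 6: x_pred=-7.7140  r=8.5740  x^+=-2.9983  v^+=-2.1067  a^+=0.6024
step 7: x_pred=-4.8337  r=3.5837  x^+=-2.8627  v^+=-0.1993  a^+=1.5186
step 8: x_pred=-2.2760  r=4.7060  x^+=0.3123  v^+=3.0475  a^+=2.7218

resid = 4.7060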